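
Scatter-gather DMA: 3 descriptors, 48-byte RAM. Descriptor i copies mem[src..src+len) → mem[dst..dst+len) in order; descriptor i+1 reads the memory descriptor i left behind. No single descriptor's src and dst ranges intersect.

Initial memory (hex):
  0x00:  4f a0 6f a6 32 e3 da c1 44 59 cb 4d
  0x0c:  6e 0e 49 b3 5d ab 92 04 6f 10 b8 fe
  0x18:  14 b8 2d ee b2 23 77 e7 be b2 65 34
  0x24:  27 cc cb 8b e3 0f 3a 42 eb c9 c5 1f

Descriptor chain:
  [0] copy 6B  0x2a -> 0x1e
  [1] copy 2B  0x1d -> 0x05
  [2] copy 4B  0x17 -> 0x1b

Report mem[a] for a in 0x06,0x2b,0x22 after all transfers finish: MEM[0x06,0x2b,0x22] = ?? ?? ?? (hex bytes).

MEM[0x06,0x2b,0x22] = 3a 42 c5

D0: mem[0x1e..0x23] <- [3a 42 eb c9 c5 1f]
D1: mem[0x05..0x06] <- [23 3a]
D2: mem[0x1b..0x1e] <- [fe 14 b8 2d]
query mem[0x06]=0x3a, mem[0x2b]=0x42, mem[0x22]=0xc5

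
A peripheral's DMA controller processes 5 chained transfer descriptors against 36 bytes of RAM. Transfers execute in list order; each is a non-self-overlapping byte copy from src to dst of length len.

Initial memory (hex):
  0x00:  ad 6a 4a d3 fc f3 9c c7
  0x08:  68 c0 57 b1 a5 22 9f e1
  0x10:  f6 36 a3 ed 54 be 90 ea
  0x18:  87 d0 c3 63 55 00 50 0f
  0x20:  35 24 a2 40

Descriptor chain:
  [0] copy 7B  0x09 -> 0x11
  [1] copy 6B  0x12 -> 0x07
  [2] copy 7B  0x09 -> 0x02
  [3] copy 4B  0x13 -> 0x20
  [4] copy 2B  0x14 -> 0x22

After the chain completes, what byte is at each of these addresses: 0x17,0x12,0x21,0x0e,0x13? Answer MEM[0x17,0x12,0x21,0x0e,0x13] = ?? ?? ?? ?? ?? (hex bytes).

MEM[0x17,0x12,0x21,0x0e,0x13] = e1 57 a5 9f b1

  after D0: wrote 7B at 0x11 = c057b1a5229fe1
  after D1: wrote 6B at 0x07 = 57b1a5229fe1
  after D2: wrote 7B at 0x02 = a5229fe1229fe1
  after D3: wrote 4B at 0x20 = b1a5229f
  after D4: wrote 2B at 0x22 = a522
query mem[0x17]=0xe1, mem[0x12]=0x57, mem[0x21]=0xa5, mem[0x0e]=0x9f, mem[0x13]=0xb1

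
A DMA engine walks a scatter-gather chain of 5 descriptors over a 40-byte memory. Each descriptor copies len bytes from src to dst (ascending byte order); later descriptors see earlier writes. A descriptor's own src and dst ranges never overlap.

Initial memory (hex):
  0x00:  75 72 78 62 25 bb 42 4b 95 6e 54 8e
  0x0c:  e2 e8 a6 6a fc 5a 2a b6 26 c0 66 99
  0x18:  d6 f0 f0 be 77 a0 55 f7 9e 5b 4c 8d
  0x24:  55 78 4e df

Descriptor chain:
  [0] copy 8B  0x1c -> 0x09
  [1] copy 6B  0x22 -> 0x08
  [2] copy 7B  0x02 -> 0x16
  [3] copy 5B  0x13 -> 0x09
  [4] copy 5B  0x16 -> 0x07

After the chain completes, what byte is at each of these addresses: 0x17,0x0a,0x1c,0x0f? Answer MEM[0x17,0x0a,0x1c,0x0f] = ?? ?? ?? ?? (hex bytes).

[0] 0x1c->0x09 len=8 : 77 a0 55 f7 9e 5b 4c 8d
[1] 0x22->0x08 len=6 : 4c 8d 55 78 4e df
[2] 0x02->0x16 len=7 : 78 62 25 bb 42 4b 4c
[3] 0x13->0x09 len=5 : b6 26 c0 78 62
[4] 0x16->0x07 len=5 : 78 62 25 bb 42
query mem[0x17]=0x62, mem[0x0a]=0xbb, mem[0x1c]=0x4c, mem[0x0f]=0x4c

MEM[0x17,0x0a,0x1c,0x0f] = 62 bb 4c 4c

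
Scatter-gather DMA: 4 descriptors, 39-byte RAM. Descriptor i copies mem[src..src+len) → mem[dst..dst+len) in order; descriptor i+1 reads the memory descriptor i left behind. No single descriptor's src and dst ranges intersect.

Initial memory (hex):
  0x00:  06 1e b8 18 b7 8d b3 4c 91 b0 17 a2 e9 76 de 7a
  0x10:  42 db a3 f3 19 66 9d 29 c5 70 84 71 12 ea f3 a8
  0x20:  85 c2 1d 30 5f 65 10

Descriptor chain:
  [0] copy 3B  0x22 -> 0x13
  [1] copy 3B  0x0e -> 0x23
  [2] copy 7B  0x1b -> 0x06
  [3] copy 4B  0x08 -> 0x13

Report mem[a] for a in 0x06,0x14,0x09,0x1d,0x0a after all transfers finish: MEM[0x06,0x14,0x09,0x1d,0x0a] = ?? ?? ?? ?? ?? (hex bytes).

#0 dst[0x13+3] := {0x1d,0x30,0x5f}
#1 dst[0x23+3] := {0xde,0x7a,0x42}
#2 dst[0x06+7] := {0x71,0x12,0xea,0xf3,0xa8,0x85,0xc2}
#3 dst[0x13+4] := {0xea,0xf3,0xa8,0x85}
query mem[0x06]=0x71, mem[0x14]=0xf3, mem[0x09]=0xf3, mem[0x1d]=0xea, mem[0x0a]=0xa8

MEM[0x06,0x14,0x09,0x1d,0x0a] = 71 f3 f3 ea a8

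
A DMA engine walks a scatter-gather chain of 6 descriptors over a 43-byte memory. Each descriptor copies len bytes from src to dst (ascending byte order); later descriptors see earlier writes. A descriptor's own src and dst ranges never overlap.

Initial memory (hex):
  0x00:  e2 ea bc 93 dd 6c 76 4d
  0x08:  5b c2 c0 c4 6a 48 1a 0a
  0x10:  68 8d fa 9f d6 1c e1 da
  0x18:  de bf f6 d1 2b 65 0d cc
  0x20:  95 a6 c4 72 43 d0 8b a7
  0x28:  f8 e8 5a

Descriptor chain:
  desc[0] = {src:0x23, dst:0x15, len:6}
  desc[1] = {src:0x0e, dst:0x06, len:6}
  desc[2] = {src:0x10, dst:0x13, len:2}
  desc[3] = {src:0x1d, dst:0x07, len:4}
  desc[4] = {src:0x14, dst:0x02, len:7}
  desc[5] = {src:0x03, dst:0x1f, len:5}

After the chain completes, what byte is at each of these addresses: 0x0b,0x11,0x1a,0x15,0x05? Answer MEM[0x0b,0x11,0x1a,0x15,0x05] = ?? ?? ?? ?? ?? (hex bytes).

MEM[0x0b,0x11,0x1a,0x15,0x05] = 9f 8d f8 72 d0

  after D0: wrote 6B at 0x15 = 7243d08ba7f8
  after D1: wrote 6B at 0x06 = 1a0a688dfa9f
  after D2: wrote 2B at 0x13 = 688d
  after D3: wrote 4B at 0x07 = 650dcc95
  after D4: wrote 7B at 0x02 = 8d7243d08ba7f8
  after D5: wrote 5B at 0x1f = 7243d08ba7
query mem[0x0b]=0x9f, mem[0x11]=0x8d, mem[0x1a]=0xf8, mem[0x15]=0x72, mem[0x05]=0xd0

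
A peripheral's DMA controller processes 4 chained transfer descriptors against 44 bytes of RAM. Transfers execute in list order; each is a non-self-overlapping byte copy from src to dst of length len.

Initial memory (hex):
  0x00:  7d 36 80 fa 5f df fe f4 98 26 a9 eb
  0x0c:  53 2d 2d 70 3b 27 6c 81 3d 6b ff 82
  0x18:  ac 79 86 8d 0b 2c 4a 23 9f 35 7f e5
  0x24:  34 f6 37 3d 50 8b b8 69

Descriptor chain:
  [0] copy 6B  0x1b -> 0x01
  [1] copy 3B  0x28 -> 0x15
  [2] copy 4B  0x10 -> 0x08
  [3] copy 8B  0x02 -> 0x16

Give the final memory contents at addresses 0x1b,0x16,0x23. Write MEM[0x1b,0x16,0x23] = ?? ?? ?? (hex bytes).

MEM[0x1b,0x16,0x23] = f4 0b e5

D0: mem[0x01..0x06] <- [8d 0b 2c 4a 23 9f]
D1: mem[0x15..0x17] <- [50 8b b8]
D2: mem[0x08..0x0b] <- [3b 27 6c 81]
D3: mem[0x16..0x1d] <- [0b 2c 4a 23 9f f4 3b 27]
query mem[0x1b]=0xf4, mem[0x16]=0x0b, mem[0x23]=0xe5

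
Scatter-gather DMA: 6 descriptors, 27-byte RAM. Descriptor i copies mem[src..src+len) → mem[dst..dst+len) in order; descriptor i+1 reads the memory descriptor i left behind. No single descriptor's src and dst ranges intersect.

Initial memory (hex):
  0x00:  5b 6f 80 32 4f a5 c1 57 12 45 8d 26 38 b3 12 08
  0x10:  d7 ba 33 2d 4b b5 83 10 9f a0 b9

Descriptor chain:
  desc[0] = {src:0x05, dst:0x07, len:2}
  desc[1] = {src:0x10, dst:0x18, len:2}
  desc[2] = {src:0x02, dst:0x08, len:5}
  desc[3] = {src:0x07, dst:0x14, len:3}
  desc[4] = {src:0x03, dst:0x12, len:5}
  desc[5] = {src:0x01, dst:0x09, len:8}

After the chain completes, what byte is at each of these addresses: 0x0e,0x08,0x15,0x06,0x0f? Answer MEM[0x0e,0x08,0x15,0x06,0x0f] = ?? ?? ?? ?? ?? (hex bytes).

MEM[0x0e,0x08,0x15,0x06,0x0f] = c1 80 c1 c1 a5

[0] 0x05->0x07 len=2 : a5 c1
[1] 0x10->0x18 len=2 : d7 ba
[2] 0x02->0x08 len=5 : 80 32 4f a5 c1
[3] 0x07->0x14 len=3 : a5 80 32
[4] 0x03->0x12 len=5 : 32 4f a5 c1 a5
[5] 0x01->0x09 len=8 : 6f 80 32 4f a5 c1 a5 80
query mem[0x0e]=0xc1, mem[0x08]=0x80, mem[0x15]=0xc1, mem[0x06]=0xc1, mem[0x0f]=0xa5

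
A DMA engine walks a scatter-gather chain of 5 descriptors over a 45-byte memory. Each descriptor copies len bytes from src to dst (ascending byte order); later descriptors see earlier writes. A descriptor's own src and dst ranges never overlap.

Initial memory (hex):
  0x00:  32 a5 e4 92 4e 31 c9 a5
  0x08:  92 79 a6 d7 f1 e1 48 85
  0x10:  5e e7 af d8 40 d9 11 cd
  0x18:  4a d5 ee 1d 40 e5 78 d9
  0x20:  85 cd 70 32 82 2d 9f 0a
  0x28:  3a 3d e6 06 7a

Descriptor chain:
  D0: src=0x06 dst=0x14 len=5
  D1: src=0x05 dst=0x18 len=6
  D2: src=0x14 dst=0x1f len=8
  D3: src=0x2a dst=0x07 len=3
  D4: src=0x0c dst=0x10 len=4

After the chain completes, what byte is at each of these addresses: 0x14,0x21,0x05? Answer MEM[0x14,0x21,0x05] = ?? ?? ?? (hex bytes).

#0 dst[0x14+5] := {0xc9,0xa5,0x92,0x79,0xa6}
#1 dst[0x18+6] := {0x31,0xc9,0xa5,0x92,0x79,0xa6}
#2 dst[0x1f+8] := {0xc9,0xa5,0x92,0x79,0x31,0xc9,0xa5,0x92}
#3 dst[0x07+3] := {0xe6,0x06,0x7a}
#4 dst[0x10+4] := {0xf1,0xe1,0x48,0x85}
query mem[0x14]=0xc9, mem[0x21]=0x92, mem[0x05]=0x31

MEM[0x14,0x21,0x05] = c9 92 31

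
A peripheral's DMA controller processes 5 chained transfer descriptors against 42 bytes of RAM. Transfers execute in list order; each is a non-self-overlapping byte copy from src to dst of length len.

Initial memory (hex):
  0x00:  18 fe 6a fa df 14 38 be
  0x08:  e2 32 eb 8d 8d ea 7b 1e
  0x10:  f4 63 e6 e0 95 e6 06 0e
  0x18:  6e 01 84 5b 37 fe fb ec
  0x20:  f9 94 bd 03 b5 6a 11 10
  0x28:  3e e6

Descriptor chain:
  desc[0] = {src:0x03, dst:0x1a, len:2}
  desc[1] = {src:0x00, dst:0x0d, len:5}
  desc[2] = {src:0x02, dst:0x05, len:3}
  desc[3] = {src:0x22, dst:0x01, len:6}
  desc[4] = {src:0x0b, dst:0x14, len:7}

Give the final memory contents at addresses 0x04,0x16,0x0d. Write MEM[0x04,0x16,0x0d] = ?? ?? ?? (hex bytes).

#0 dst[0x1a+2] := {0xfa,0xdf}
#1 dst[0x0d+5] := {0x18,0xfe,0x6a,0xfa,0xdf}
#2 dst[0x05+3] := {0x6a,0xfa,0xdf}
#3 dst[0x01+6] := {0xbd,0x03,0xb5,0x6a,0x11,0x10}
#4 dst[0x14+7] := {0x8d,0x8d,0x18,0xfe,0x6a,0xfa,0xdf}
query mem[0x04]=0x6a, mem[0x16]=0x18, mem[0x0d]=0x18

MEM[0x04,0x16,0x0d] = 6a 18 18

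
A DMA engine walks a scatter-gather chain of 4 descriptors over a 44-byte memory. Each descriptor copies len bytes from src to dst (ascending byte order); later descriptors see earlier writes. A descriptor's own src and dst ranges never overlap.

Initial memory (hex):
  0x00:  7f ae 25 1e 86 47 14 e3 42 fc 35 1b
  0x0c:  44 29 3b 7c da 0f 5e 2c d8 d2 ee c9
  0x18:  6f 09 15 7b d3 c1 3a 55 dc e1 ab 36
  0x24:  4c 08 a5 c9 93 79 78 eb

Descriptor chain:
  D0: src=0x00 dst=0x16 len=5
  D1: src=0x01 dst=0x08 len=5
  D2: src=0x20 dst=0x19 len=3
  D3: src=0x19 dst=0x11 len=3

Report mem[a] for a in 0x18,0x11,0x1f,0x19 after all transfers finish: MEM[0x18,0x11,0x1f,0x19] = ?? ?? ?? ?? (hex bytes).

MEM[0x18,0x11,0x1f,0x19] = 25 dc 55 dc

D0: mem[0x16..0x1a] <- [7f ae 25 1e 86]
D1: mem[0x08..0x0c] <- [ae 25 1e 86 47]
D2: mem[0x19..0x1b] <- [dc e1 ab]
D3: mem[0x11..0x13] <- [dc e1 ab]
query mem[0x18]=0x25, mem[0x11]=0xdc, mem[0x1f]=0x55, mem[0x19]=0xdc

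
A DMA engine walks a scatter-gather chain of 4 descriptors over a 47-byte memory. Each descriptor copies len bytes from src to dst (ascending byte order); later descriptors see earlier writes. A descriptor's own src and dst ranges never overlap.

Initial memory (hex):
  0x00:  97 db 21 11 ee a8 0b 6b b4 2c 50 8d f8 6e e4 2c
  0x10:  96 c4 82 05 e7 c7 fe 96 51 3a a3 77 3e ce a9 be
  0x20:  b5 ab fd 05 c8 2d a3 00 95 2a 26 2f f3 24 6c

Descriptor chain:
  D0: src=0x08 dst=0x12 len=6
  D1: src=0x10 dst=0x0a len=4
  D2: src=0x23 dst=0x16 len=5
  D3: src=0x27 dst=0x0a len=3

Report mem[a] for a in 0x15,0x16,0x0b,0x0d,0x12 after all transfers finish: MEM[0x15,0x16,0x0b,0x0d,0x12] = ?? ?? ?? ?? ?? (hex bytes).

MEM[0x15,0x16,0x0b,0x0d,0x12] = 8d 05 95 2c b4

D0: mem[0x12..0x17] <- [b4 2c 50 8d f8 6e]
D1: mem[0x0a..0x0d] <- [96 c4 b4 2c]
D2: mem[0x16..0x1a] <- [05 c8 2d a3 00]
D3: mem[0x0a..0x0c] <- [00 95 2a]
query mem[0x15]=0x8d, mem[0x16]=0x05, mem[0x0b]=0x95, mem[0x0d]=0x2c, mem[0x12]=0xb4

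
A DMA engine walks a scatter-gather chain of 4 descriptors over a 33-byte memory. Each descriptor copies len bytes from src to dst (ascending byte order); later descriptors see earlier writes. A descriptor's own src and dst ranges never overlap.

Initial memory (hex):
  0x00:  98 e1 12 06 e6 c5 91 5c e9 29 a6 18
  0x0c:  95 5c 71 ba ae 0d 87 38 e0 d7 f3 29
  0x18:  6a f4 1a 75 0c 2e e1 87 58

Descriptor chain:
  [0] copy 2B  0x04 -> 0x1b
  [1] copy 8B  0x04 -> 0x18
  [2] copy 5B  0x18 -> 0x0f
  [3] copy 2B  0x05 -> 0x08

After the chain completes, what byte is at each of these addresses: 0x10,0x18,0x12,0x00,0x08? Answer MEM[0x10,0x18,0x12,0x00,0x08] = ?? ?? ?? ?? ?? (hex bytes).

  after D0: wrote 2B at 0x1b = e6c5
  after D1: wrote 8B at 0x18 = e6c5915ce929a618
  after D2: wrote 5B at 0x0f = e6c5915ce9
  after D3: wrote 2B at 0x08 = c591
query mem[0x10]=0xc5, mem[0x18]=0xe6, mem[0x12]=0x5c, mem[0x00]=0x98, mem[0x08]=0xc5

MEM[0x10,0x18,0x12,0x00,0x08] = c5 e6 5c 98 c5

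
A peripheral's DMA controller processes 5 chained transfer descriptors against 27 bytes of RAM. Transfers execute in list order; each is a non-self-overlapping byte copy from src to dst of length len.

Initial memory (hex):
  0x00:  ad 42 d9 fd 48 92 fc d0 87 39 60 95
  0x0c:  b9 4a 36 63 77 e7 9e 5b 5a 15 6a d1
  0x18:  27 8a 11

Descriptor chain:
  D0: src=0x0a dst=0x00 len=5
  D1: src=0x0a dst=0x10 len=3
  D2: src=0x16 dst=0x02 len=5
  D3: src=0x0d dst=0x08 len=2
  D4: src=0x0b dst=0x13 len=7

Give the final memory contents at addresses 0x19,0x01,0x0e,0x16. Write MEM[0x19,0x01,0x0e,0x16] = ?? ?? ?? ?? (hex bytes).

  after D0: wrote 5B at 0x00 = 6095b94a36
  after D1: wrote 3B at 0x10 = 6095b9
  after D2: wrote 5B at 0x02 = 6ad1278a11
  after D3: wrote 2B at 0x08 = 4a36
  after D4: wrote 7B at 0x13 = 95b94a36636095
query mem[0x19]=0x95, mem[0x01]=0x95, mem[0x0e]=0x36, mem[0x16]=0x36

MEM[0x19,0x01,0x0e,0x16] = 95 95 36 36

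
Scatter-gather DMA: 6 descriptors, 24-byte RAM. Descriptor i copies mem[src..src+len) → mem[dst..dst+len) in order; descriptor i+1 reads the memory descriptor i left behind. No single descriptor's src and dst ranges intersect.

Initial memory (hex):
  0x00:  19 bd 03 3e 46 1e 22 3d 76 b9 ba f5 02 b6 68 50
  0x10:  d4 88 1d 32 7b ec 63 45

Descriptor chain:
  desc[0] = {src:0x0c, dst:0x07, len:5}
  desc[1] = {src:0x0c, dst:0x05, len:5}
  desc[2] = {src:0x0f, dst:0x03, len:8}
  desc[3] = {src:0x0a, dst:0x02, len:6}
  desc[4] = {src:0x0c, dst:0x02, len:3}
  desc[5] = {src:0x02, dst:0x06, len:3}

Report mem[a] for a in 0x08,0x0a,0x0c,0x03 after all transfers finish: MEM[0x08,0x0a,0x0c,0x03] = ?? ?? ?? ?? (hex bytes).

MEM[0x08,0x0a,0x0c,0x03] = 68 63 02 b6

D0: mem[0x07..0x0b] <- [02 b6 68 50 d4]
D1: mem[0x05..0x09] <- [02 b6 68 50 d4]
D2: mem[0x03..0x0a] <- [50 d4 88 1d 32 7b ec 63]
D3: mem[0x02..0x07] <- [63 d4 02 b6 68 50]
D4: mem[0x02..0x04] <- [02 b6 68]
D5: mem[0x06..0x08] <- [02 b6 68]
query mem[0x08]=0x68, mem[0x0a]=0x63, mem[0x0c]=0x02, mem[0x03]=0xb6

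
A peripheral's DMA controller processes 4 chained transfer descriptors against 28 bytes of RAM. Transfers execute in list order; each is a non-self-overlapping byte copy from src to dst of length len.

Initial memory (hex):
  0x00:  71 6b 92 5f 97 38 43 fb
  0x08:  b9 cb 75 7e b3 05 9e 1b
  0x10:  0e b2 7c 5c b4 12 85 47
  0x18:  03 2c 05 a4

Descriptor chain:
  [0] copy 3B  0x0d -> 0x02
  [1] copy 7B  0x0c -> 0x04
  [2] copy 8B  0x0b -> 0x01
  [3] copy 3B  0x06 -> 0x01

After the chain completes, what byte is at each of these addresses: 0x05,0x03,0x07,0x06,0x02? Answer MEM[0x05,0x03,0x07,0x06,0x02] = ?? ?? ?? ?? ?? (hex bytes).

[0] 0x0d->0x02 len=3 : 05 9e 1b
[1] 0x0c->0x04 len=7 : b3 05 9e 1b 0e b2 7c
[2] 0x0b->0x01 len=8 : 7e b3 05 9e 1b 0e b2 7c
[3] 0x06->0x01 len=3 : 0e b2 7c
query mem[0x05]=0x1b, mem[0x03]=0x7c, mem[0x07]=0xb2, mem[0x06]=0x0e, mem[0x02]=0xb2

MEM[0x05,0x03,0x07,0x06,0x02] = 1b 7c b2 0e b2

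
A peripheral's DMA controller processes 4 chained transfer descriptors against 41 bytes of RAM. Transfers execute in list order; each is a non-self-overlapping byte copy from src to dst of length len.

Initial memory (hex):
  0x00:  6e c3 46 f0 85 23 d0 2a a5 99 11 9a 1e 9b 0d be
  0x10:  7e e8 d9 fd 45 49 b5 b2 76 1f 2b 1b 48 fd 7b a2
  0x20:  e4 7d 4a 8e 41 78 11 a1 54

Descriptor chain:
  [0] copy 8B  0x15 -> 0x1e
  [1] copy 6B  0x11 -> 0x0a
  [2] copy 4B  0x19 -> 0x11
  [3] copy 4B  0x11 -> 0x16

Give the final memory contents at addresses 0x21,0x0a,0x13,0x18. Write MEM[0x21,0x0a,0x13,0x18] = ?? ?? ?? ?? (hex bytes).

D0: mem[0x1e..0x25] <- [49 b5 b2 76 1f 2b 1b 48]
D1: mem[0x0a..0x0f] <- [e8 d9 fd 45 49 b5]
D2: mem[0x11..0x14] <- [1f 2b 1b 48]
D3: mem[0x16..0x19] <- [1f 2b 1b 48]
query mem[0x21]=0x76, mem[0x0a]=0xe8, mem[0x13]=0x1b, mem[0x18]=0x1b

MEM[0x21,0x0a,0x13,0x18] = 76 e8 1b 1b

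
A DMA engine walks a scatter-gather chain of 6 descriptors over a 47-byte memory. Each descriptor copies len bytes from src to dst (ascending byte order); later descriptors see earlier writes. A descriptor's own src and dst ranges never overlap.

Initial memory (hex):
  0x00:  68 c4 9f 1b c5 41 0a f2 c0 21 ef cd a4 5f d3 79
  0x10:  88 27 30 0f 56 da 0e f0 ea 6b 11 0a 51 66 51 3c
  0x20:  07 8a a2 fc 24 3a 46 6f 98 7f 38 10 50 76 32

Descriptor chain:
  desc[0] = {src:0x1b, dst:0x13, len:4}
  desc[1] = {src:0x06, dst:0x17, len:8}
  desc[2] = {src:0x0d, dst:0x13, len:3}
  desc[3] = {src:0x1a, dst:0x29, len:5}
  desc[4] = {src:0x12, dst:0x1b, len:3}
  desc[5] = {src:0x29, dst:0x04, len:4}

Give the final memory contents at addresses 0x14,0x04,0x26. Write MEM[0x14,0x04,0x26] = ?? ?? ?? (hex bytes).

D0: mem[0x13..0x16] <- [0a 51 66 51]
D1: mem[0x17..0x1e] <- [0a f2 c0 21 ef cd a4 5f]
D2: mem[0x13..0x15] <- [5f d3 79]
D3: mem[0x29..0x2d] <- [21 ef cd a4 5f]
D4: mem[0x1b..0x1d] <- [30 5f d3]
D5: mem[0x04..0x07] <- [21 ef cd a4]
query mem[0x14]=0xd3, mem[0x04]=0x21, mem[0x26]=0x46

MEM[0x14,0x04,0x26] = d3 21 46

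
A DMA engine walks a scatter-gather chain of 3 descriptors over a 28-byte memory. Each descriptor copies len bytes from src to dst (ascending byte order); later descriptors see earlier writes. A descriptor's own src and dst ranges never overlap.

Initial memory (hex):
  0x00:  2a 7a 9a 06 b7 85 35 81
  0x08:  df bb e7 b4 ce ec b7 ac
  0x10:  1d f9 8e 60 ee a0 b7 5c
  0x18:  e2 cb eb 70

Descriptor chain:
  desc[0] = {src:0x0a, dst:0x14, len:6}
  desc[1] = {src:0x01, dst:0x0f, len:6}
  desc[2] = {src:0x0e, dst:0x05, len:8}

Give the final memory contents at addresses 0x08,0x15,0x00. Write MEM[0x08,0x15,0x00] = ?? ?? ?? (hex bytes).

MEM[0x08,0x15,0x00] = 06 b4 2a

#0 dst[0x14+6] := {0xe7,0xb4,0xce,0xec,0xb7,0xac}
#1 dst[0x0f+6] := {0x7a,0x9a,0x06,0xb7,0x85,0x35}
#2 dst[0x05+8] := {0xb7,0x7a,0x9a,0x06,0xb7,0x85,0x35,0xb4}
query mem[0x08]=0x06, mem[0x15]=0xb4, mem[0x00]=0x2a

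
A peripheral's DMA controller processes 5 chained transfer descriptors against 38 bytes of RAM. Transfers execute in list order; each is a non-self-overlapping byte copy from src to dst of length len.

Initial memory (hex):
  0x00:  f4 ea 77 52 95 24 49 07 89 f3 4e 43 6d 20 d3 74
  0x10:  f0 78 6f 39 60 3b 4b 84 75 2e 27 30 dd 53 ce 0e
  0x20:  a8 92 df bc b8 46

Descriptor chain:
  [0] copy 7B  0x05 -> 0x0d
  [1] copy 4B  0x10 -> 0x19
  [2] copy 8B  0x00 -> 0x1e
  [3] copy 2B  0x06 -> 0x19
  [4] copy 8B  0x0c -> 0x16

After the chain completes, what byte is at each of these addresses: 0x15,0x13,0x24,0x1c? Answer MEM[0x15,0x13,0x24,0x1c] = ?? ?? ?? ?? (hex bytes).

MEM[0x15,0x13,0x24,0x1c] = 3b 43 49 4e

D0: mem[0x0d..0x13] <- [24 49 07 89 f3 4e 43]
D1: mem[0x19..0x1c] <- [89 f3 4e 43]
D2: mem[0x1e..0x25] <- [f4 ea 77 52 95 24 49 07]
D3: mem[0x19..0x1a] <- [49 07]
D4: mem[0x16..0x1d] <- [6d 24 49 07 89 f3 4e 43]
query mem[0x15]=0x3b, mem[0x13]=0x43, mem[0x24]=0x49, mem[0x1c]=0x4e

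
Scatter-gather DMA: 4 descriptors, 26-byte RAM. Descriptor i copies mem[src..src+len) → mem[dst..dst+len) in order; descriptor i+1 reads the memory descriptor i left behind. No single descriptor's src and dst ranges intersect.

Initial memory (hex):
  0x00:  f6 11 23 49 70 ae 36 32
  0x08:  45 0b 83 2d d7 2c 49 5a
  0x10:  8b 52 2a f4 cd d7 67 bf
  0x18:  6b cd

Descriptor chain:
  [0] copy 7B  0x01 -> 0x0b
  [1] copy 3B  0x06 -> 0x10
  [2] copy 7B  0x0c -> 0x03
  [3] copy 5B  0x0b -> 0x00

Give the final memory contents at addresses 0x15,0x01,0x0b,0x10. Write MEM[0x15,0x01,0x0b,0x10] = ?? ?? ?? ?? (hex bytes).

MEM[0x15,0x01,0x0b,0x10] = d7 23 11 36

  after D0: wrote 7B at 0x0b = 11234970ae3632
  after D1: wrote 3B at 0x10 = 363245
  after D2: wrote 7B at 0x03 = 234970ae363245
  after D3: wrote 5B at 0x00 = 11234970ae
query mem[0x15]=0xd7, mem[0x01]=0x23, mem[0x0b]=0x11, mem[0x10]=0x36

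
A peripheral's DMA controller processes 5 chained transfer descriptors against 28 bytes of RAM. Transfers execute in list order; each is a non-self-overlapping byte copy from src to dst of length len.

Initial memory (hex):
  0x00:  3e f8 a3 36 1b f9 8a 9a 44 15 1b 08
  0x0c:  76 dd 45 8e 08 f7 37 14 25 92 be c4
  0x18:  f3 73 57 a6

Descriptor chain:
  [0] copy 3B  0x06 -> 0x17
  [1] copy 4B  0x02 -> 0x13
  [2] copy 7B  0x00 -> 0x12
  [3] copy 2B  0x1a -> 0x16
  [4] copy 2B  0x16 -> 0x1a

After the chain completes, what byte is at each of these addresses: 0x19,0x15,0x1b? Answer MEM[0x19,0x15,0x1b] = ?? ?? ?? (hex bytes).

D0: mem[0x17..0x19] <- [8a 9a 44]
D1: mem[0x13..0x16] <- [a3 36 1b f9]
D2: mem[0x12..0x18] <- [3e f8 a3 36 1b f9 8a]
D3: mem[0x16..0x17] <- [57 a6]
D4: mem[0x1a..0x1b] <- [57 a6]
query mem[0x19]=0x44, mem[0x15]=0x36, mem[0x1b]=0xa6

MEM[0x19,0x15,0x1b] = 44 36 a6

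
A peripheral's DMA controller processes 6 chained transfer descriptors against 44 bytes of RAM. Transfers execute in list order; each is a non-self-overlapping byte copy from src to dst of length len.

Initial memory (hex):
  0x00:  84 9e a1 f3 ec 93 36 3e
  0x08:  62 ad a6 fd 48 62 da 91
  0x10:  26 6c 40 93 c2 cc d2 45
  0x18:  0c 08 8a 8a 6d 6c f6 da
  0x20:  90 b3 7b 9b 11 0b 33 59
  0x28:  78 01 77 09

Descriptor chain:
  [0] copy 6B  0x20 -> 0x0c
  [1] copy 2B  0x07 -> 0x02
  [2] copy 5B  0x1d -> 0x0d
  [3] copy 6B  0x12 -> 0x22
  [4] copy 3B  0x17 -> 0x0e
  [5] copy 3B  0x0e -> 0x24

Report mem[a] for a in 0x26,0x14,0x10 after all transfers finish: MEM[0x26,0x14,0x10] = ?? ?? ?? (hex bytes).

#0 dst[0x0c+6] := {0x90,0xb3,0x7b,0x9b,0x11,0x0b}
#1 dst[0x02+2] := {0x3e,0x62}
#2 dst[0x0d+5] := {0x6c,0xf6,0xda,0x90,0xb3}
#3 dst[0x22+6] := {0x40,0x93,0xc2,0xcc,0xd2,0x45}
#4 dst[0x0e+3] := {0x45,0x0c,0x08}
#5 dst[0x24+3] := {0x45,0x0c,0x08}
query mem[0x26]=0x08, mem[0x14]=0xc2, mem[0x10]=0x08

MEM[0x26,0x14,0x10] = 08 c2 08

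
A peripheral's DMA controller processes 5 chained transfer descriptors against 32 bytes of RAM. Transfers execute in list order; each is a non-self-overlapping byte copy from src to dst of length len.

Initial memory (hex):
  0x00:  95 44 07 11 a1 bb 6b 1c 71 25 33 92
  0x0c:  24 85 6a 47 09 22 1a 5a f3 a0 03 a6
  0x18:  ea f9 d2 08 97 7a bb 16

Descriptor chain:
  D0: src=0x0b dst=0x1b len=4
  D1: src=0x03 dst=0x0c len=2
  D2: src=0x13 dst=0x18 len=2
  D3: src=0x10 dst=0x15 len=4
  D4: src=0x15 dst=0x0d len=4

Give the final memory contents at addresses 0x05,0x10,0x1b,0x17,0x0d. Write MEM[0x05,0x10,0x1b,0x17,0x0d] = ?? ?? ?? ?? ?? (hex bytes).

  after D0: wrote 4B at 0x1b = 9224856a
  after D1: wrote 2B at 0x0c = 11a1
  after D2: wrote 2B at 0x18 = 5af3
  after D3: wrote 4B at 0x15 = 09221a5a
  after D4: wrote 4B at 0x0d = 09221a5a
query mem[0x05]=0xbb, mem[0x10]=0x5a, mem[0x1b]=0x92, mem[0x17]=0x1a, mem[0x0d]=0x09

MEM[0x05,0x10,0x1b,0x17,0x0d] = bb 5a 92 1a 09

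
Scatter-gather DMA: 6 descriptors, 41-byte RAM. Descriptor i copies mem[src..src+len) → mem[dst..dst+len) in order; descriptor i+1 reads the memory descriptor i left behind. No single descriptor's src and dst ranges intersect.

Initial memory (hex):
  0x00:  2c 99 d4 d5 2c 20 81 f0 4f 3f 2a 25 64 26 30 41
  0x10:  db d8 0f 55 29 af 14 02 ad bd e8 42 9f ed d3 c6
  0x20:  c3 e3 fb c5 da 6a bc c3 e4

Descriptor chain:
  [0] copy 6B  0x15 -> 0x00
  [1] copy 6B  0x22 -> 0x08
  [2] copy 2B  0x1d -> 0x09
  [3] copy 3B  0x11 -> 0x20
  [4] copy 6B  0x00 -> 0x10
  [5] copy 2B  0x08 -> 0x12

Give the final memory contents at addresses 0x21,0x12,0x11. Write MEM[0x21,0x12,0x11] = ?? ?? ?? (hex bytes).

[0] 0x15->0x00 len=6 : af 14 02 ad bd e8
[1] 0x22->0x08 len=6 : fb c5 da 6a bc c3
[2] 0x1d->0x09 len=2 : ed d3
[3] 0x11->0x20 len=3 : d8 0f 55
[4] 0x00->0x10 len=6 : af 14 02 ad bd e8
[5] 0x08->0x12 len=2 : fb ed
query mem[0x21]=0x0f, mem[0x12]=0xfb, mem[0x11]=0x14

MEM[0x21,0x12,0x11] = 0f fb 14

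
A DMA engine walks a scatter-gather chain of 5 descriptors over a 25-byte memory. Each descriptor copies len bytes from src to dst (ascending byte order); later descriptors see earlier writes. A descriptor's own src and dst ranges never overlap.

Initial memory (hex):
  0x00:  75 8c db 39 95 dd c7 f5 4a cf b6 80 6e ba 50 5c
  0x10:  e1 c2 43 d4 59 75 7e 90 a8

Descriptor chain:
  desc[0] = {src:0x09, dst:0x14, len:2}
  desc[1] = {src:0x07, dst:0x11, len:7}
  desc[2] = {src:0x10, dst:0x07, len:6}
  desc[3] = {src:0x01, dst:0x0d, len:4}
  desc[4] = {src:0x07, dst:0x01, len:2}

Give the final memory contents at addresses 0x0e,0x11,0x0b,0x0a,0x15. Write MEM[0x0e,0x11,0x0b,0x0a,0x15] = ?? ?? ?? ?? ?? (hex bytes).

MEM[0x0e,0x11,0x0b,0x0a,0x15] = db f5 b6 cf 80

  after D0: wrote 2B at 0x14 = cfb6
  after D1: wrote 7B at 0x11 = f54acfb6806eba
  after D2: wrote 6B at 0x07 = e1f54acfb680
  after D3: wrote 4B at 0x0d = 8cdb3995
  after D4: wrote 2B at 0x01 = e1f5
query mem[0x0e]=0xdb, mem[0x11]=0xf5, mem[0x0b]=0xb6, mem[0x0a]=0xcf, mem[0x15]=0x80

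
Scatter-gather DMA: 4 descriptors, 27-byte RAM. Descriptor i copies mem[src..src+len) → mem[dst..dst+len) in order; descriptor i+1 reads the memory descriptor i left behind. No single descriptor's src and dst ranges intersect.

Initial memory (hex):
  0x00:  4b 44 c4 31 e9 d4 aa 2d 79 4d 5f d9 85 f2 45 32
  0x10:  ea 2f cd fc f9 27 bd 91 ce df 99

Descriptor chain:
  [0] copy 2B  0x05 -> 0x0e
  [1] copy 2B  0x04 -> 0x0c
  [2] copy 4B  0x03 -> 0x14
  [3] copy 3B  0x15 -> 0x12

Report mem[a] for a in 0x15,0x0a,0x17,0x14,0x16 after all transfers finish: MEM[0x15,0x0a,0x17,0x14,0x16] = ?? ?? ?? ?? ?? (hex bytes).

MEM[0x15,0x0a,0x17,0x14,0x16] = e9 5f aa aa d4

  after D0: wrote 2B at 0x0e = d4aa
  after D1: wrote 2B at 0x0c = e9d4
  after D2: wrote 4B at 0x14 = 31e9d4aa
  after D3: wrote 3B at 0x12 = e9d4aa
query mem[0x15]=0xe9, mem[0x0a]=0x5f, mem[0x17]=0xaa, mem[0x14]=0xaa, mem[0x16]=0xd4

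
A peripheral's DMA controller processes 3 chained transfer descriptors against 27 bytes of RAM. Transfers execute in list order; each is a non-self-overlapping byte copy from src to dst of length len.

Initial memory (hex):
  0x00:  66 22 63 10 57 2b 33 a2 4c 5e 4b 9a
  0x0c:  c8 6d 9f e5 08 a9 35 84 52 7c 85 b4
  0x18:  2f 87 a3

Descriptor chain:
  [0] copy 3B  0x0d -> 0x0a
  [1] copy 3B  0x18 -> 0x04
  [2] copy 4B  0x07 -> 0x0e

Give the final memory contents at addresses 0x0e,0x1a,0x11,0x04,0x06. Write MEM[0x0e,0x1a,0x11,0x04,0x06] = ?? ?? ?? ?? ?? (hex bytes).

MEM[0x0e,0x1a,0x11,0x04,0x06] = a2 a3 6d 2f a3

D0: mem[0x0a..0x0c] <- [6d 9f e5]
D1: mem[0x04..0x06] <- [2f 87 a3]
D2: mem[0x0e..0x11] <- [a2 4c 5e 6d]
query mem[0x0e]=0xa2, mem[0x1a]=0xa3, mem[0x11]=0x6d, mem[0x04]=0x2f, mem[0x06]=0xa3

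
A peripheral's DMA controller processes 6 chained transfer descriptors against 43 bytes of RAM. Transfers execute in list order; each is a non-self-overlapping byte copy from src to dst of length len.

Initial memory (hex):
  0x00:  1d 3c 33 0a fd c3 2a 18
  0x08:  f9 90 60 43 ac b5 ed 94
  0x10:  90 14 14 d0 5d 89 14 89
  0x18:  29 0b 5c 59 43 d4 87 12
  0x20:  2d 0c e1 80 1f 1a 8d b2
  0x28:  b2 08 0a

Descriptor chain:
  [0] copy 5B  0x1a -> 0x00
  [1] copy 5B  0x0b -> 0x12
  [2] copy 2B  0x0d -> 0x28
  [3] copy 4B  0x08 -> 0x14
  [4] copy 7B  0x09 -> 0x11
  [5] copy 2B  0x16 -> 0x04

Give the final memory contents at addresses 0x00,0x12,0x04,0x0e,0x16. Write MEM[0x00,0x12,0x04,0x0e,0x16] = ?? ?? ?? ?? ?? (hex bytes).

  after D0: wrote 5B at 0x00 = 5c5943d487
  after D1: wrote 5B at 0x12 = 43acb5ed94
  after D2: wrote 2B at 0x28 = b5ed
  after D3: wrote 4B at 0x14 = f9906043
  after D4: wrote 7B at 0x11 = 906043acb5ed94
  after D5: wrote 2B at 0x04 = ed94
query mem[0x00]=0x5c, mem[0x12]=0x60, mem[0x04]=0xed, mem[0x0e]=0xed, mem[0x16]=0xed

MEM[0x00,0x12,0x04,0x0e,0x16] = 5c 60 ed ed ed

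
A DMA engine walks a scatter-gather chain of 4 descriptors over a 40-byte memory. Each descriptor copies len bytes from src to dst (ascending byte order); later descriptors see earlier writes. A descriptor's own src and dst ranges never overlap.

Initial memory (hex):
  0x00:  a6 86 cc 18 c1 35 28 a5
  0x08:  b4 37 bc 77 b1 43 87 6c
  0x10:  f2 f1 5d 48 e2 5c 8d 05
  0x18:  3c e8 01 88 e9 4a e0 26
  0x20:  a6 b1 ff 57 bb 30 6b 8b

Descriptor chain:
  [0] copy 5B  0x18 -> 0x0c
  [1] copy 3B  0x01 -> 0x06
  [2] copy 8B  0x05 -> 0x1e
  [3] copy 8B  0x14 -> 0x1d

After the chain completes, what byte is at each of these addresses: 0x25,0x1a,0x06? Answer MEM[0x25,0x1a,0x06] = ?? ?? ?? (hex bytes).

MEM[0x25,0x1a,0x06] = 3c 01 86

#0 dst[0x0c+5] := {0x3c,0xe8,0x01,0x88,0xe9}
#1 dst[0x06+3] := {0x86,0xcc,0x18}
#2 dst[0x1e+8] := {0x35,0x86,0xcc,0x18,0x37,0xbc,0x77,0x3c}
#3 dst[0x1d+8] := {0xe2,0x5c,0x8d,0x05,0x3c,0xe8,0x01,0x88}
query mem[0x25]=0x3c, mem[0x1a]=0x01, mem[0x06]=0x86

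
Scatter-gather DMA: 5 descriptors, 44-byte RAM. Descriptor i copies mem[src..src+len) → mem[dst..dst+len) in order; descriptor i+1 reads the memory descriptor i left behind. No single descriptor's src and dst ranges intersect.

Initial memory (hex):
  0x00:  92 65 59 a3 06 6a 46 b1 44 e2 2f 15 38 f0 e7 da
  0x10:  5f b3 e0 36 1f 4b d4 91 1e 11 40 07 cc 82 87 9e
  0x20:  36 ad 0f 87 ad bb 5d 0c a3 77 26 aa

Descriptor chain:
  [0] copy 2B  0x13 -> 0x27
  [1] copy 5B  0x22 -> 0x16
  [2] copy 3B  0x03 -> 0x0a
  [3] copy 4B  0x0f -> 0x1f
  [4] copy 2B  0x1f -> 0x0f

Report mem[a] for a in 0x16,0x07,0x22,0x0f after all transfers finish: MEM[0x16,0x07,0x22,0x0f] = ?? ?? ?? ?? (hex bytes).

#0 dst[0x27+2] := {0x36,0x1f}
#1 dst[0x16+5] := {0x0f,0x87,0xad,0xbb,0x5d}
#2 dst[0x0a+3] := {0xa3,0x06,0x6a}
#3 dst[0x1f+4] := {0xda,0x5f,0xb3,0xe0}
#4 dst[0x0f+2] := {0xda,0x5f}
query mem[0x16]=0x0f, mem[0x07]=0xb1, mem[0x22]=0xe0, mem[0x0f]=0xda

MEM[0x16,0x07,0x22,0x0f] = 0f b1 e0 da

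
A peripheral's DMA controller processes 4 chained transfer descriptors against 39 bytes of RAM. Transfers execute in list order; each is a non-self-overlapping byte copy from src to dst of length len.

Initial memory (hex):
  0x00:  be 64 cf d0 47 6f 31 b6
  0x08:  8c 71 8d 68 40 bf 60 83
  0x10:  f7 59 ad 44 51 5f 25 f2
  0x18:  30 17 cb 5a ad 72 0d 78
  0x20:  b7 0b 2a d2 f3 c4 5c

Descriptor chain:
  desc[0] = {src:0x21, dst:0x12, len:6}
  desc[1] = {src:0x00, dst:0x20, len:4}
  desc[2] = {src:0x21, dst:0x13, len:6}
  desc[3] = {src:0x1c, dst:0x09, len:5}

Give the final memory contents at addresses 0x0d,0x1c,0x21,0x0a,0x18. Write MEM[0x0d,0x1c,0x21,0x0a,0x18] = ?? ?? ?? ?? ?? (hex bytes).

D0: mem[0x12..0x17] <- [0b 2a d2 f3 c4 5c]
D1: mem[0x20..0x23] <- [be 64 cf d0]
D2: mem[0x13..0x18] <- [64 cf d0 f3 c4 5c]
D3: mem[0x09..0x0d] <- [ad 72 0d 78 be]
query mem[0x0d]=0xbe, mem[0x1c]=0xad, mem[0x21]=0x64, mem[0x0a]=0x72, mem[0x18]=0x5c

MEM[0x0d,0x1c,0x21,0x0a,0x18] = be ad 64 72 5c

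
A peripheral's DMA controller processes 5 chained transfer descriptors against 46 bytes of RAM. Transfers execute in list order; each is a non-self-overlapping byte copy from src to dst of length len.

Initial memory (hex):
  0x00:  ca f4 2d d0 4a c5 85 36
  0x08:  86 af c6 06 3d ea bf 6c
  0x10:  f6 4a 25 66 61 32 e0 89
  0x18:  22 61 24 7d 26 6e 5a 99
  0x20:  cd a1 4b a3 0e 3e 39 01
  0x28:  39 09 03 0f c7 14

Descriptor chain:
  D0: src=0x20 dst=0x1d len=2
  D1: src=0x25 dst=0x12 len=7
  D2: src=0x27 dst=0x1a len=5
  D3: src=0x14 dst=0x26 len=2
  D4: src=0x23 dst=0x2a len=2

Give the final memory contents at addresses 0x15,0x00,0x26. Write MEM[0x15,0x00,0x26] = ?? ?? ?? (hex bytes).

#0 dst[0x1d+2] := {0xcd,0xa1}
#1 dst[0x12+7] := {0x3e,0x39,0x01,0x39,0x09,0x03,0x0f}
#2 dst[0x1a+5] := {0x01,0x39,0x09,0x03,0x0f}
#3 dst[0x26+2] := {0x01,0x39}
#4 dst[0x2a+2] := {0xa3,0x0e}
query mem[0x15]=0x39, mem[0x00]=0xca, mem[0x26]=0x01

MEM[0x15,0x00,0x26] = 39 ca 01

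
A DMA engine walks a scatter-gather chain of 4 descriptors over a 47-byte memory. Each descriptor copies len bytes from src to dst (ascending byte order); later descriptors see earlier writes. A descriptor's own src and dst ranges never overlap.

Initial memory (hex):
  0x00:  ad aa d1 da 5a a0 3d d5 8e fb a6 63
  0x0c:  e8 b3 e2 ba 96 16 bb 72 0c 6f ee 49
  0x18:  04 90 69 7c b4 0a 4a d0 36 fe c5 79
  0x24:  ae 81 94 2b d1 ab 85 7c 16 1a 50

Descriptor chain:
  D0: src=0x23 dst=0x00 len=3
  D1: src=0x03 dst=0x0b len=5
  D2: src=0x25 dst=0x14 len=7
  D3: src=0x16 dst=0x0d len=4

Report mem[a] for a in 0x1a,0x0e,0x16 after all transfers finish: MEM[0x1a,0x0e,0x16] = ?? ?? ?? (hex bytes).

MEM[0x1a,0x0e,0x16] = 7c d1 2b

D0: mem[0x00..0x02] <- [79 ae 81]
D1: mem[0x0b..0x0f] <- [da 5a a0 3d d5]
D2: mem[0x14..0x1a] <- [81 94 2b d1 ab 85 7c]
D3: mem[0x0d..0x10] <- [2b d1 ab 85]
query mem[0x1a]=0x7c, mem[0x0e]=0xd1, mem[0x16]=0x2b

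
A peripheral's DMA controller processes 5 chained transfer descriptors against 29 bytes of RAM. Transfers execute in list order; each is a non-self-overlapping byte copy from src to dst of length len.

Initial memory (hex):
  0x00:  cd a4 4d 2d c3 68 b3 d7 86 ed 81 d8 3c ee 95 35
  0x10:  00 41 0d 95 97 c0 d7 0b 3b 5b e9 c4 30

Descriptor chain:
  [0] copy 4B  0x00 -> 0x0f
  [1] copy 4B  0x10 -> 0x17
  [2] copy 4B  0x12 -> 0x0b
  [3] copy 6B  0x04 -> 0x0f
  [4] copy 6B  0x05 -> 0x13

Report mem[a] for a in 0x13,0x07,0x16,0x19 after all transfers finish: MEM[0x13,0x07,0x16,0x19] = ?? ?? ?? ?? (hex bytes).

D0: mem[0x0f..0x12] <- [cd a4 4d 2d]
D1: mem[0x17..0x1a] <- [a4 4d 2d 95]
D2: mem[0x0b..0x0e] <- [2d 95 97 c0]
D3: mem[0x0f..0x14] <- [c3 68 b3 d7 86 ed]
D4: mem[0x13..0x18] <- [68 b3 d7 86 ed 81]
query mem[0x13]=0x68, mem[0x07]=0xd7, mem[0x16]=0x86, mem[0x19]=0x2d

MEM[0x13,0x07,0x16,0x19] = 68 d7 86 2d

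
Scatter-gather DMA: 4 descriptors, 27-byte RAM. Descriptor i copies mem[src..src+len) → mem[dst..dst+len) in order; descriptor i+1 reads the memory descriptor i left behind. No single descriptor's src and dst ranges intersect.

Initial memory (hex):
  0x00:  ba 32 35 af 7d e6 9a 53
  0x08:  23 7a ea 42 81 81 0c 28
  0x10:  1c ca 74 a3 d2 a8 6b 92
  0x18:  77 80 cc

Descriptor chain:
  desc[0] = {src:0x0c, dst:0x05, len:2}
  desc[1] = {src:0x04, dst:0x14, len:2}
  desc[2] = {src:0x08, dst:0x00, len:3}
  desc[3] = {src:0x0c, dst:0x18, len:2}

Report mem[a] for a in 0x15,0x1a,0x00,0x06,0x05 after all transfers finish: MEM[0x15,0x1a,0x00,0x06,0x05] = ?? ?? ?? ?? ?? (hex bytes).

MEM[0x15,0x1a,0x00,0x06,0x05] = 81 cc 23 81 81

D0: mem[0x05..0x06] <- [81 81]
D1: mem[0x14..0x15] <- [7d 81]
D2: mem[0x00..0x02] <- [23 7a ea]
D3: mem[0x18..0x19] <- [81 81]
query mem[0x15]=0x81, mem[0x1a]=0xcc, mem[0x00]=0x23, mem[0x06]=0x81, mem[0x05]=0x81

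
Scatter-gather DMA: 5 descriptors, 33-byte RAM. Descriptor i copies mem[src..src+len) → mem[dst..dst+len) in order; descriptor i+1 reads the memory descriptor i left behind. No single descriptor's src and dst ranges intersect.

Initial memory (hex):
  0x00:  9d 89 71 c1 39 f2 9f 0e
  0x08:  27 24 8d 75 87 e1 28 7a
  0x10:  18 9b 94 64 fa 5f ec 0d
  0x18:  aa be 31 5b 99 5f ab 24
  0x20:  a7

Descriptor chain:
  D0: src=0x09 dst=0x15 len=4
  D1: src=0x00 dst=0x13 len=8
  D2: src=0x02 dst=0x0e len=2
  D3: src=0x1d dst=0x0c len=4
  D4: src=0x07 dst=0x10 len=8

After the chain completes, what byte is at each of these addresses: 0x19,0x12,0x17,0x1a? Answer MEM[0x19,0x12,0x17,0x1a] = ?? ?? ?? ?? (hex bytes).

MEM[0x19,0x12,0x17,0x1a] = 9f 24 24 0e

D0: mem[0x15..0x18] <- [24 8d 75 87]
D1: mem[0x13..0x1a] <- [9d 89 71 c1 39 f2 9f 0e]
D2: mem[0x0e..0x0f] <- [71 c1]
D3: mem[0x0c..0x0f] <- [5f ab 24 a7]
D4: mem[0x10..0x17] <- [0e 27 24 8d 75 5f ab 24]
query mem[0x19]=0x9f, mem[0x12]=0x24, mem[0x17]=0x24, mem[0x1a]=0x0e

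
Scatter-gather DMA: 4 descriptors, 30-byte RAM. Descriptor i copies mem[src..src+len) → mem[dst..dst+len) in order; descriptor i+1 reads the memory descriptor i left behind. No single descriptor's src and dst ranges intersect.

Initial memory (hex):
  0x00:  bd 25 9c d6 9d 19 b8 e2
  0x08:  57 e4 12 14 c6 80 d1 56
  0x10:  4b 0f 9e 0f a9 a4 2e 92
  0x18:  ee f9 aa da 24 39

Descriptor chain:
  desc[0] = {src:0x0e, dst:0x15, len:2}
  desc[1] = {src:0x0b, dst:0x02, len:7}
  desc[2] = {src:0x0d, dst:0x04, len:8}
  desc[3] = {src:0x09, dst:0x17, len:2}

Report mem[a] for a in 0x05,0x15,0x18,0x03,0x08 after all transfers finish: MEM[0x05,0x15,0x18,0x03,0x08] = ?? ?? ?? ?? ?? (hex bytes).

MEM[0x05,0x15,0x18,0x03,0x08] = d1 d1 0f c6 0f

D0: mem[0x15..0x16] <- [d1 56]
D1: mem[0x02..0x08] <- [14 c6 80 d1 56 4b 0f]
D2: mem[0x04..0x0b] <- [80 d1 56 4b 0f 9e 0f a9]
D3: mem[0x17..0x18] <- [9e 0f]
query mem[0x05]=0xd1, mem[0x15]=0xd1, mem[0x18]=0x0f, mem[0x03]=0xc6, mem[0x08]=0x0f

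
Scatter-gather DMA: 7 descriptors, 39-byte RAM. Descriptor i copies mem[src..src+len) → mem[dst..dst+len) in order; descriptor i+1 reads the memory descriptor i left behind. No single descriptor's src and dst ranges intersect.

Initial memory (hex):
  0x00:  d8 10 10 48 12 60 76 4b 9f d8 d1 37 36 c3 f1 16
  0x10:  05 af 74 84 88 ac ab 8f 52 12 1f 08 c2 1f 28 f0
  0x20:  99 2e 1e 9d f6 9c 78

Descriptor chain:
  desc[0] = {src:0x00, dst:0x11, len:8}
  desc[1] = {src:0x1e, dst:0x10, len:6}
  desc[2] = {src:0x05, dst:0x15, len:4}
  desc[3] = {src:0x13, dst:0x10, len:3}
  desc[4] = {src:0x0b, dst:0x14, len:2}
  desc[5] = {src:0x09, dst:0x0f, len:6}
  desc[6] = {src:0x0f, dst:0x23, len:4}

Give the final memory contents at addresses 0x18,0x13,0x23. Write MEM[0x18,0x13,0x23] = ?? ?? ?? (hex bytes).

D0: mem[0x11..0x18] <- [d8 10 10 48 12 60 76 4b]
D1: mem[0x10..0x15] <- [28 f0 99 2e 1e 9d]
D2: mem[0x15..0x18] <- [60 76 4b 9f]
D3: mem[0x10..0x12] <- [2e 1e 60]
D4: mem[0x14..0x15] <- [37 36]
D5: mem[0x0f..0x14] <- [d8 d1 37 36 c3 f1]
D6: mem[0x23..0x26] <- [d8 d1 37 36]
query mem[0x18]=0x9f, mem[0x13]=0xc3, mem[0x23]=0xd8

MEM[0x18,0x13,0x23] = 9f c3 d8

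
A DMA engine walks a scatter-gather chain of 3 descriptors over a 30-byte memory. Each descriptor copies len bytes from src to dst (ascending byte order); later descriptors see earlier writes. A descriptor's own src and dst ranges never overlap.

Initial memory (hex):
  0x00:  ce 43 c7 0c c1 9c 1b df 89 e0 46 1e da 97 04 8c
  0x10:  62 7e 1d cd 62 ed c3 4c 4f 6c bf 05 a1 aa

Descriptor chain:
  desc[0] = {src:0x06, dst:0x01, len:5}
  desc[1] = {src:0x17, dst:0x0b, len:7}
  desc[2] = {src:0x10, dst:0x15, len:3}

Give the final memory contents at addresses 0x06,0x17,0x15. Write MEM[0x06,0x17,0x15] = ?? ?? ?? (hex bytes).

MEM[0x06,0x17,0x15] = 1b 1d a1

#0 dst[0x01+5] := {0x1b,0xdf,0x89,0xe0,0x46}
#1 dst[0x0b+7] := {0x4c,0x4f,0x6c,0xbf,0x05,0xa1,0xaa}
#2 dst[0x15+3] := {0xa1,0xaa,0x1d}
query mem[0x06]=0x1b, mem[0x17]=0x1d, mem[0x15]=0xa1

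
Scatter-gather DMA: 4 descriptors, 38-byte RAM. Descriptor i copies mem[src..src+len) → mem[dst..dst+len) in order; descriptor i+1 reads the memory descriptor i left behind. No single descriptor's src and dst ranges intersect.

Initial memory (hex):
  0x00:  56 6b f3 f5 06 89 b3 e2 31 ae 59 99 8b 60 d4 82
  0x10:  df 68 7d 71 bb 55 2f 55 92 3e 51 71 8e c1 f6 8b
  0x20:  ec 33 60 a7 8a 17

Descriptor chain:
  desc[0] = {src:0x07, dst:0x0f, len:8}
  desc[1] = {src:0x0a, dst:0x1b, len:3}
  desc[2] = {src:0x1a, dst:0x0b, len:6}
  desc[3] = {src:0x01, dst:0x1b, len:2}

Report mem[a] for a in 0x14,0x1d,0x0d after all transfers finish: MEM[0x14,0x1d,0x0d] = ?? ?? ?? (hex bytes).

MEM[0x14,0x1d,0x0d] = 8b 8b 99

#0 dst[0x0f+8] := {0xe2,0x31,0xae,0x59,0x99,0x8b,0x60,0xd4}
#1 dst[0x1b+3] := {0x59,0x99,0x8b}
#2 dst[0x0b+6] := {0x51,0x59,0x99,0x8b,0xf6,0x8b}
#3 dst[0x1b+2] := {0x6b,0xf3}
query mem[0x14]=0x8b, mem[0x1d]=0x8b, mem[0x0d]=0x99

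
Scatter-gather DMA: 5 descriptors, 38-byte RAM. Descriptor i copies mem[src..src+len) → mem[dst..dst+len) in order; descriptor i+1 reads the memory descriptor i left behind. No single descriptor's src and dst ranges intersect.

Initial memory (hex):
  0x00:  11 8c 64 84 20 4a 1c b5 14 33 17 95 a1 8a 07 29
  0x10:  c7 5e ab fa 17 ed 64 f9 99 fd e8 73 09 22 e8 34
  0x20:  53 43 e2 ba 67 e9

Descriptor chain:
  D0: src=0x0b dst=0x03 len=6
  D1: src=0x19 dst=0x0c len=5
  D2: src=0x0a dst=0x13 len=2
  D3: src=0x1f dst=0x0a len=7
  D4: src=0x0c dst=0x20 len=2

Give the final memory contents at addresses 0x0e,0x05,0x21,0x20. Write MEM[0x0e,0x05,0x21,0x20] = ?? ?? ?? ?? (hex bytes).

MEM[0x0e,0x05,0x21,0x20] = ba 8a e2 43

#0 dst[0x03+6] := {0x95,0xa1,0x8a,0x07,0x29,0xc7}
#1 dst[0x0c+5] := {0xfd,0xe8,0x73,0x09,0x22}
#2 dst[0x13+2] := {0x17,0x95}
#3 dst[0x0a+7] := {0x34,0x53,0x43,0xe2,0xba,0x67,0xe9}
#4 dst[0x20+2] := {0x43,0xe2}
query mem[0x0e]=0xba, mem[0x05]=0x8a, mem[0x21]=0xe2, mem[0x20]=0x43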